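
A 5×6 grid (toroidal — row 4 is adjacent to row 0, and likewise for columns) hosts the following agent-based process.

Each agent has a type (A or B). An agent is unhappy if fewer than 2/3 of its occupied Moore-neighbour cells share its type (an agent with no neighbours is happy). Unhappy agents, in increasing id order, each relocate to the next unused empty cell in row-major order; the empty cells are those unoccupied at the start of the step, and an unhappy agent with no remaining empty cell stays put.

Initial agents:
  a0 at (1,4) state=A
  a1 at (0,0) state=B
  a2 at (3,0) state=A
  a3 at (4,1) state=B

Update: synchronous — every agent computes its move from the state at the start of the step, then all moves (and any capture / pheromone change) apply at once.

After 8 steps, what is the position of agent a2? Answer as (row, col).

t=1: a0@(1,4):A a1@(0,0):B a2@(0,1):A a3@(0,2):B
t=2: a0@(1,4):A a1@(0,3):B a2@(0,4):A a3@(0,5):B
t=3: a0@(0,0):A a1@(0,1):B a2@(0,2):A a3@(1,0):B
t=4: a0@(0,3):A a1@(0,4):B a2@(0,5):A a3@(1,1):B
t=5: a0@(0,0):A a1@(0,1):B a2@(0,2):A a3@(1,1):B
t=6: a0@(0,3):A a1@(0,4):B a2@(0,5):A a3@(1,0):B
t=7: a0@(0,0):A a1@(0,1):B a2@(0,2):A a3@(1,1):B
t=8: a0@(0,3):A a1@(0,4):B a2@(0,5):A a3@(1,0):B

(0, 5)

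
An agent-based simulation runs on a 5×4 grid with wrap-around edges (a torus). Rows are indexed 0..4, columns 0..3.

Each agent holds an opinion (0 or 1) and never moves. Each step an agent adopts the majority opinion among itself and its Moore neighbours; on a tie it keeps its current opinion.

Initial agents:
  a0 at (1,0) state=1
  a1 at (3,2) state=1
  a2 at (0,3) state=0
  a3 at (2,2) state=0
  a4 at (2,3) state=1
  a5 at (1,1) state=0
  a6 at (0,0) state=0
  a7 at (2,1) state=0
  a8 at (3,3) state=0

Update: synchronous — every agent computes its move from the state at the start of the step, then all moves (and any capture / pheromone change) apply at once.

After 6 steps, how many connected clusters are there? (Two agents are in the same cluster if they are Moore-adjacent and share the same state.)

t=1: a0@(1,0):0 a1@(3,2):0 a2@(0,3):0 a3@(2,2):0 a4@(2,3):1 a5@(1,1):0 a6@(0,0):0 a7@(2,1):0 a8@(3,3):0
t=2: a0@(1,0):0 a1@(3,2):0 a2@(0,3):0 a3@(2,2):0 a4@(2,3):0 a5@(1,1):0 a6@(0,0):0 a7@(2,1):0 a8@(3,3):0
t=3: (unchanged — steady state)

1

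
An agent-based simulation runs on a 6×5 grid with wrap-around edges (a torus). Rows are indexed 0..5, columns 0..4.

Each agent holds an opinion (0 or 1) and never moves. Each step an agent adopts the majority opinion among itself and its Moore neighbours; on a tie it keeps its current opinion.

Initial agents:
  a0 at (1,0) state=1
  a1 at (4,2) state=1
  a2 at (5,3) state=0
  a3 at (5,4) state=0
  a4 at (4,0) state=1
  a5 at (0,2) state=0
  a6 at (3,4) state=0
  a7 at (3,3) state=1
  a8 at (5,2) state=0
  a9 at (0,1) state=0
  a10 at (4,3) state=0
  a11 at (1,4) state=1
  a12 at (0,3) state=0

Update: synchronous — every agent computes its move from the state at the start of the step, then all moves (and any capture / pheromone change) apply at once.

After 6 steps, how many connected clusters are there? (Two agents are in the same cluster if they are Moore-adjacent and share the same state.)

2

t=1: a0@(1,0):1 a1@(4,2):0 a2@(5,3):0 a3@(5,4):0 a4@(4,0):0 a5@(0,2):0 a6@(3,4):0 a7@(3,3):1 a8@(5,2):0 a9@(0,1):0 a10@(4,3):0 a11@(1,4):1 a12@(0,3):0
t=2: a0@(1,0):1 a1@(4,2):0 a2@(5,3):0 a3@(5,4):0 a4@(4,0):0 a5@(0,2):0 a6@(3,4):0 a7@(3,3):0 a8@(5,2):0 a9@(0,1):0 a10@(4,3):0 a11@(1,4):1 a12@(0,3):0
t=3: (unchanged — steady state)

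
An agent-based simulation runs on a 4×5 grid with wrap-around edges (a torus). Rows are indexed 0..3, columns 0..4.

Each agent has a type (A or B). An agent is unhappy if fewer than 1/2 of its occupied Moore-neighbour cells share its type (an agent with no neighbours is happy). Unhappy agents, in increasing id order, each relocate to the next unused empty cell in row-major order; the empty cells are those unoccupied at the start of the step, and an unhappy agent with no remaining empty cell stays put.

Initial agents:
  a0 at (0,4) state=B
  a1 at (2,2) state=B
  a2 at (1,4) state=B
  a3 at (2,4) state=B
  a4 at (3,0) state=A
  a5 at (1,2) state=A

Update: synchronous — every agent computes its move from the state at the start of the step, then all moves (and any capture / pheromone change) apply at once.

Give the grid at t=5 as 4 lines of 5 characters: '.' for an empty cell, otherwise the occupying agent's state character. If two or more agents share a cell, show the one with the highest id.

BAA.B
....B
....B
.....

t=1: a0@(0,4):B a1@(0,0):B a2@(1,4):B a3@(2,4):B a4@(0,1):A a5@(0,2):A
t=2: (unchanged — steady state)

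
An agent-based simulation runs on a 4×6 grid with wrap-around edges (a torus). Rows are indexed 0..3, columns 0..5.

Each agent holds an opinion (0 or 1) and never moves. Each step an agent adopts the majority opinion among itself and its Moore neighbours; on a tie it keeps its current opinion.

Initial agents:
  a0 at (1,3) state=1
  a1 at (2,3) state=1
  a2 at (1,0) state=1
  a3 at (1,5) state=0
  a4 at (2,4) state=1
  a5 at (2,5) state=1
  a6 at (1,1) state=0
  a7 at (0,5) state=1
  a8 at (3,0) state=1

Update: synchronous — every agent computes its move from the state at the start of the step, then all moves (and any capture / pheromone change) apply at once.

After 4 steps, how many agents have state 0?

t=1: a0@(1,3):1 a1@(2,3):1 a2@(1,0):1 a3@(1,5):1 a4@(2,4):1 a5@(2,5):1 a6@(1,1):0 a7@(0,5):1 a8@(3,0):1
t=2: (unchanged — steady state)

1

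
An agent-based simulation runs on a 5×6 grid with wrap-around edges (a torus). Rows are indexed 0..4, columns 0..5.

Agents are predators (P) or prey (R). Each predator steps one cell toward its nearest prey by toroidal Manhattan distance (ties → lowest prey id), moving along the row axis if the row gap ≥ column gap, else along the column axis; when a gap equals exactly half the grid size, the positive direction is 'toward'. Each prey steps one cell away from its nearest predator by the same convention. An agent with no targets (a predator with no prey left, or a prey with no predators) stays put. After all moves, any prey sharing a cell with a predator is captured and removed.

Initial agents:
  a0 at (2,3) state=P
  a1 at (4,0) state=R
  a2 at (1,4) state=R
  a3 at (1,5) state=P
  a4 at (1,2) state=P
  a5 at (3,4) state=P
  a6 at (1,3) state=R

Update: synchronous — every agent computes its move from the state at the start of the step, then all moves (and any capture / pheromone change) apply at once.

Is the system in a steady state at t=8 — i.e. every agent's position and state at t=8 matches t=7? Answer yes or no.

no

t=1: a0@(1,3):P a1@(3,0):R a3@(1,4):P a4@(1,3):P a5@(2,4):P a6@(0,3):R
t=2: a0@(0,3):P a1@(3,1):R a3@(0,4):P a4@(0,3):P a5@(2,5):P a6@(4,3):R
t=3: a0@(4,3):P a1@(3,2):R a3@(4,4):P a4@(4,3):P a5@(2,0):P a6@(3,3):R
t=4: a0@(3,3):P a1@(2,2):R a3@(3,4):P a4@(3,3):P a5@(2,1):P a6@(2,3):R
t=5: a0@(2,3):P a3@(2,4):P a4@(2,3):P a5@(2,2):P a6@(1,3):R
t=6: a0@(1,3):P a3@(1,4):P a4@(1,3):P a5@(1,2):P a6@(0,3):R
t=7: a0@(0,3):P a3@(0,4):P a4@(0,3):P a5@(0,2):P a6@(4,3):R
t=8: a0@(4,3):P a3@(4,4):P a4@(4,3):P a5@(4,2):P a6@(3,3):R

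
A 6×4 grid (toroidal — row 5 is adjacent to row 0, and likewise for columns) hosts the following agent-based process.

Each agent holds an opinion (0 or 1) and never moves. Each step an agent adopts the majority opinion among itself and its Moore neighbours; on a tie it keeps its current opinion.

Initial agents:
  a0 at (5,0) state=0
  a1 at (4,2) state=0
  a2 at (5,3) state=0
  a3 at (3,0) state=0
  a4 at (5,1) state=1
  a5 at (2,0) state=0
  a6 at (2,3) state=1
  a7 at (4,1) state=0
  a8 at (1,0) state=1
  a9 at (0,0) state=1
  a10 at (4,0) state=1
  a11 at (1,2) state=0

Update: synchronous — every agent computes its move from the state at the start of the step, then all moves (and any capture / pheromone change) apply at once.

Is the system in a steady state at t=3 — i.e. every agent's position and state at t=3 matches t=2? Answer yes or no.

no

t=1: a0@(5,0):0 a1@(4,2):0 a2@(5,3):0 a3@(3,0):0 a4@(5,1):1 a5@(2,0):0 a6@(2,3):0 a7@(4,1):0 a8@(1,0):1 a9@(0,0):1 a10@(4,0):0 a11@(1,2):0
t=2: a0@(5,0):0 a1@(4,2):0 a2@(5,3):0 a3@(3,0):0 a4@(5,1):0 a5@(2,0):0 a6@(2,3):0 a7@(4,1):0 a8@(1,0):1 a9@(0,0):1 a10@(4,0):0 a11@(1,2):0
t=3: a0@(5,0):0 a1@(4,2):0 a2@(5,3):0 a3@(3,0):0 a4@(5,1):0 a5@(2,0):0 a6@(2,3):0 a7@(4,1):0 a8@(1,0):1 a9@(0,0):0 a10@(4,0):0 a11@(1,2):0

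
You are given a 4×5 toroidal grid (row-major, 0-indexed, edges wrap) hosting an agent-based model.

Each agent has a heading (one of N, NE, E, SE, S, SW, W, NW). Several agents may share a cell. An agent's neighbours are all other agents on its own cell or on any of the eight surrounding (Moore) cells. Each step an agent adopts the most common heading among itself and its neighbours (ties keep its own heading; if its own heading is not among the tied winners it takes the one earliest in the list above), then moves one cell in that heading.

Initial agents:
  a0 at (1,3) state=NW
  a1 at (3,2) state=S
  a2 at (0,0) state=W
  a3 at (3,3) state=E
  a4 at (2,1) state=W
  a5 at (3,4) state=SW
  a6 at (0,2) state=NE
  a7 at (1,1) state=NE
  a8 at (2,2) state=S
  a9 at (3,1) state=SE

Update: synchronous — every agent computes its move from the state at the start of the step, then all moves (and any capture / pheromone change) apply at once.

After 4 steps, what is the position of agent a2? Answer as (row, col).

t=1: a0@(0,2):NW a1@(0,2):S a2@(0,4):W a3@(0,3):S a4@(3,1):S a5@(0,3):SW a6@(3,3):NE a7@(0,2):NE a8@(3,2):S a9@(0,1):S
t=2: a0@(1,2):S a1@(1,2):S a2@(0,3):W a3@(1,3):S a4@(0,1):S a5@(1,3):S a6@(0,3):S a7@(1,2):S a8@(0,2):S a9@(1,1):S
t=3: a0@(2,2):S a1@(2,2):S a2@(1,3):S a3@(2,3):S a4@(1,1):S a5@(2,3):S a6@(1,3):S a7@(2,2):S a8@(1,2):S a9@(2,1):S
t=4: a0@(3,2):S a1@(3,2):S a2@(2,3):S a3@(3,3):S a4@(2,1):S a5@(3,3):S a6@(2,3):S a7@(3,2):S a8@(2,2):S a9@(3,1):S

(2, 3)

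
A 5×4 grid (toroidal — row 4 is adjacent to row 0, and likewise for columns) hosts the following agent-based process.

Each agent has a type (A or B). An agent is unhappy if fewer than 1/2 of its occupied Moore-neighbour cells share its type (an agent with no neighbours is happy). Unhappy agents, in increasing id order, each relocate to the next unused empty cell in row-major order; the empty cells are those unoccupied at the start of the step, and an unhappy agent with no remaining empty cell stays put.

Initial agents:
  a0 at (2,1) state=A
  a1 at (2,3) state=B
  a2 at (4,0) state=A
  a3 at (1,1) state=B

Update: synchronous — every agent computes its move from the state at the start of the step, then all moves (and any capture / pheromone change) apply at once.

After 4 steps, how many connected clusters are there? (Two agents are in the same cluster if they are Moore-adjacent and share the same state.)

t=1: a0@(0,0):A a1@(2,3):B a2@(4,0):A a3@(0,1):B
t=2: a0@(0,0):A a1@(2,3):B a2@(4,0):A a3@(0,2):B
t=3: (unchanged — steady state)

3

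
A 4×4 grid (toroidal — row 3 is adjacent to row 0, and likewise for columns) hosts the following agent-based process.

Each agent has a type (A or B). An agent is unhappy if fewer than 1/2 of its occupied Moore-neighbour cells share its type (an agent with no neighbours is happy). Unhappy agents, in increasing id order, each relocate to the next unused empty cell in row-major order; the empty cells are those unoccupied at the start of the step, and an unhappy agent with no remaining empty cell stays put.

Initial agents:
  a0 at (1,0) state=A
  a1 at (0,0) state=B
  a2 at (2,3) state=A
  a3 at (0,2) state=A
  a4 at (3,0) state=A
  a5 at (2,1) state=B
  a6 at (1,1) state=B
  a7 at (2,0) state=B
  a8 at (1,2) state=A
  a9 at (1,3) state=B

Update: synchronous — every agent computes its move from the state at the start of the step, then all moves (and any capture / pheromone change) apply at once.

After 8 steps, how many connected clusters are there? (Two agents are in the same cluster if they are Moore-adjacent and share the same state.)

2

t=1: a0@(0,1):A a1@(0,0):B a2@(2,3):A a3@(0,3):A a4@(2,2):A a5@(3,1):B a6@(1,1):B a7@(2,0):B a8@(3,2):A a9@(3,3):B
t=2: a0@(0,2):A a1@(0,0):B a2@(2,3):A a3@(1,0):A a4@(1,2):A a5@(1,3):B a6@(1,1):B a7@(2,0):B a8@(3,2):A a9@(2,1):B
t=3: a0@(0,2):A a1@(0,0):B a2@(2,3):A a3@(0,1):A a4@(0,3):A a5@(2,2):B a6@(1,1):B a7@(2,0):B a8@(3,2):A a9@(3,0):B
t=4: a0@(0,2):A a1@(0,0):B a2@(1,0):A a3@(1,2):A a4@(0,3):A a5@(1,3):B a6@(1,1):B a7@(2,0):B a8@(3,2):A a9@(2,1):B
t=5: a0@(0,2):A a1@(0,0):B a2@(0,1):A a3@(2,2):A a4@(0,3):A a5@(2,3):B a6@(1,1):B a7@(2,0):B a8@(3,2):A a9@(3,0):B
t=6: a0@(0,2):A a1@(0,0):B a2@(1,0):A a3@(1,2):A a4@(0,3):A a5@(2,3):B a6@(1,3):B a7@(2,0):B a8@(3,2):A a9@(3,0):B
t=7: a0@(0,2):A a1@(0,0):B a2@(0,1):A a3@(1,2):A a4@(0,3):A a5@(2,3):B a6@(1,1):B a7@(2,0):B a8@(3,2):A a9@(3,0):B
t=8: a0@(0,2):A a1@(0,0):B a2@(0,1):A a3@(1,2):A a4@(0,3):A a5@(2,3):B a6@(1,0):B a7@(2,0):B a8@(3,2):A a9@(3,0):B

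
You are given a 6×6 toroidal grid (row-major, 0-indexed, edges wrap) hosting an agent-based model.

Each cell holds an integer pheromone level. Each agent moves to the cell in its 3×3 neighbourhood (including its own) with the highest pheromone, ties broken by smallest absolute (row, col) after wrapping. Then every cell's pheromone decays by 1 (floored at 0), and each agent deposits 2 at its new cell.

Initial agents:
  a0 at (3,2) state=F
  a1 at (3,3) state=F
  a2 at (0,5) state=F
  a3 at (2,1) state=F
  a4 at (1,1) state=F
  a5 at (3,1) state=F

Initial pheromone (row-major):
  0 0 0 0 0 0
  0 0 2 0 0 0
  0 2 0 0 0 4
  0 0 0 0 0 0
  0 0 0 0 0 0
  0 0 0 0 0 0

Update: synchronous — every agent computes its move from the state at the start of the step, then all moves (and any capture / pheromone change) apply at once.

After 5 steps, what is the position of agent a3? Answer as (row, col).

(1, 2)

t=1: a0@(2,1) a1@(2,2) a2@(0,0) a3@(1,2) a4@(1,2) a5@(2,1) | pheromone: 2 0 0 0 0 0 / 0 0 5 0 0 0 / 0 5 2 0 0 3 / 0 0 0 0 0 0 / 0 0 0 0 0 0 / 0 0 0 0 0 0
t=2: a0@(1,2) a1@(1,2) a2@(0,0) a3@(1,2) a4@(1,2) a5@(1,2) | pheromone: 3 0 0 0 0 0 / 0 0 14 0 0 0 / 0 4 1 0 0 2 / 0 0 0 0 0 0 / 0 0 0 0 0 0 / 0 0 0 0 0 0
t=3: a0@(1,2) a1@(1,2) a2@(0,0) a3@(1,2) a4@(1,2) a5@(1,2) | pheromone: 4 0 0 0 0 0 / 0 0 23 0 0 0 / 0 3 0 0 0 1 / 0 0 0 0 0 0 / 0 0 0 0 0 0 / 0 0 0 0 0 0
t=4: a0@(1,2) a1@(1,2) a2@(0,0) a3@(1,2) a4@(1,2) a5@(1,2) | pheromone: 5 0 0 0 0 0 / 0 0 32 0 0 0 / 0 2 0 0 0 0 / 0 0 0 0 0 0 / 0 0 0 0 0 0 / 0 0 0 0 0 0
t=5: a0@(1,2) a1@(1,2) a2@(0,0) a3@(1,2) a4@(1,2) a5@(1,2) | pheromone: 6 0 0 0 0 0 / 0 0 41 0 0 0 / 0 1 0 0 0 0 / 0 0 0 0 0 0 / 0 0 0 0 0 0 / 0 0 0 0 0 0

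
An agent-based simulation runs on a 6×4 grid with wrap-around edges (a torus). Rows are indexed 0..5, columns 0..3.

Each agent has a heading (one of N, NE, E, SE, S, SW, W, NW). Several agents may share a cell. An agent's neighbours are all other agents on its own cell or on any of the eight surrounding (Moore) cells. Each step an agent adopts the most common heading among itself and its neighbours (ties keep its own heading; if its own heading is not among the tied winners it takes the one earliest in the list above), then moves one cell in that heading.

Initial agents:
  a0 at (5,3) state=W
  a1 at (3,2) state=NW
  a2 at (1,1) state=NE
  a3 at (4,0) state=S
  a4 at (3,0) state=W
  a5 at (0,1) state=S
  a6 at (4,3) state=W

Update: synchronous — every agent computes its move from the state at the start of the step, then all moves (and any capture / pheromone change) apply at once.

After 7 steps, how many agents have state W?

t=1: a0@(5,2):W a1@(2,1):NW a2@(0,2):NE a3@(4,3):W a4@(3,3):W a5@(1,1):S a6@(4,2):W
t=2: a0@(5,1):W a1@(1,0):NW a2@(5,3):NE a3@(4,2):W a4@(3,2):W a5@(2,1):S a6@(4,1):W
t=3: a0@(5,0):W a1@(0,3):NW a2@(4,0):NE a3@(4,1):W a4@(3,1):W a5@(3,1):S a6@(4,0):W
t=4: a0@(5,3):W a1@(5,2):NW a2@(4,3):W a3@(4,0):W a4@(3,0):W a5@(3,0):W a6@(4,3):W
t=5: a0@(5,2):W a1@(5,1):W a2@(4,2):W a3@(4,3):W a4@(3,3):W a5@(3,3):W a6@(4,2):W
t=6: a0@(5,1):W a1@(5,0):W a2@(4,1):W a3@(4,2):W a4@(3,2):W a5@(3,2):W a6@(4,1):W
t=7: a0@(5,0):W a1@(5,3):W a2@(4,0):W a3@(4,1):W a4@(3,1):W a5@(3,1):W a6@(4,0):W

7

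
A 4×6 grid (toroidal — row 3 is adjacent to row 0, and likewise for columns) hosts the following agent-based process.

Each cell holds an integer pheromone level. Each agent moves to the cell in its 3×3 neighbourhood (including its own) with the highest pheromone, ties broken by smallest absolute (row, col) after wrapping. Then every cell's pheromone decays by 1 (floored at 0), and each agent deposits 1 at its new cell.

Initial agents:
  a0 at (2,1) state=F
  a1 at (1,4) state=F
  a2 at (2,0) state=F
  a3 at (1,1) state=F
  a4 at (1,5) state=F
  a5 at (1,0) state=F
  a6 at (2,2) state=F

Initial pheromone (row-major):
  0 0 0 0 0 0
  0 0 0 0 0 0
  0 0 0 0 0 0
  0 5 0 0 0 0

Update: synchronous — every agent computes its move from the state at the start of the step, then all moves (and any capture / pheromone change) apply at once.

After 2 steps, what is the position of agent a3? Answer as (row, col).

t=1: a0@(3,1) a1@(0,3) a2@(3,1) a3@(0,0) a4@(0,0) a5@(0,0) a6@(3,1) | pheromone: 3 0 0 1 0 0 / 0 0 0 0 0 0 / 0 0 0 0 0 0 / 0 7 0 0 0 0
t=2: a0@(3,1) a1@(0,3) a2@(3,1) a3@(3,1) a4@(3,1) a5@(3,1) a6@(3,1) | pheromone: 2 0 0 1 0 0 / 0 0 0 0 0 0 / 0 0 0 0 0 0 / 0 12 0 0 0 0

(3, 1)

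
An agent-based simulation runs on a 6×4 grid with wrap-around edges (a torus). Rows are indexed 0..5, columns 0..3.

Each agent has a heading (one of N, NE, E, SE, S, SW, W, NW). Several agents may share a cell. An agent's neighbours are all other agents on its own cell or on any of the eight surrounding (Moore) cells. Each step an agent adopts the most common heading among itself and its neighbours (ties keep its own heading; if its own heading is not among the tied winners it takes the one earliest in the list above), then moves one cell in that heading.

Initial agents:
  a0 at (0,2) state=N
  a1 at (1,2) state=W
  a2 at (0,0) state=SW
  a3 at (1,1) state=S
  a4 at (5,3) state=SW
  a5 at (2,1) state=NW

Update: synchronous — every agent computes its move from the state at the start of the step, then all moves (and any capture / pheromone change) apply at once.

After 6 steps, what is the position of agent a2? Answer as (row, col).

t=1: a0@(5,2):N a1@(1,1):W a2@(1,3):SW a3@(2,1):S a4@(0,2):SW a5@(1,0):NW
t=2: a0@(4,2):N a1@(1,0):W a2@(2,2):SW a3@(3,1):S a4@(1,1):SW a5@(0,3):NW
t=3: a0@(3,2):N a1@(1,3):W a2@(3,1):SW a3@(4,1):S a4@(2,0):SW a5@(5,2):NW
t=4: a0@(2,2):N a1@(1,2):W a2@(4,0):SW a3@(5,1):S a4@(3,3):SW a5@(4,1):NW
t=5: a0@(1,2):N a1@(1,1):W a2@(5,3):SW a3@(0,1):S a4@(4,2):SW a5@(3,0):NW
t=6: a0@(0,2):N a1@(1,0):W a2@(0,2):SW a3@(1,1):S a4@(5,1):SW a5@(2,3):NW

(0, 2)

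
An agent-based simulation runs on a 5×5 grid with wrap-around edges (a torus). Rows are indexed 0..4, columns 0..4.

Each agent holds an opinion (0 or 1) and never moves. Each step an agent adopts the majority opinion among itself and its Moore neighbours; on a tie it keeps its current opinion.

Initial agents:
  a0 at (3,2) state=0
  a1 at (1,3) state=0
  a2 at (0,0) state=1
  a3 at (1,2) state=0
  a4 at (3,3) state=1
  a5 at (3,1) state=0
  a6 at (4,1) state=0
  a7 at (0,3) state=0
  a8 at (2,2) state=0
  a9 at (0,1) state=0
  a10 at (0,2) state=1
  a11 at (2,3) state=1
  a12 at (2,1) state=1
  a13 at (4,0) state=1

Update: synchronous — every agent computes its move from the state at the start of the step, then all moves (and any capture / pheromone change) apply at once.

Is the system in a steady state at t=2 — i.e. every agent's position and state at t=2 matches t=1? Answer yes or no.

t=1: a0@(3,2):0 a1@(1,3):0 a2@(0,0):1 a3@(1,2):0 a4@(3,3):1 a5@(3,1):0 a6@(4,1):0 a7@(0,3):0 a8@(2,2):0 a9@(0,1):0 a10@(0,2):0 a11@(2,3):0 a12@(2,1):0 a13@(4,0):0
t=2: a0@(3,2):0 a1@(1,3):0 a2@(0,0):0 a3@(1,2):0 a4@(3,3):0 a5@(3,1):0 a6@(4,1):0 a7@(0,3):0 a8@(2,2):0 a9@(0,1):0 a10@(0,2):0 a11@(2,3):0 a12@(2,1):0 a13@(4,0):0

no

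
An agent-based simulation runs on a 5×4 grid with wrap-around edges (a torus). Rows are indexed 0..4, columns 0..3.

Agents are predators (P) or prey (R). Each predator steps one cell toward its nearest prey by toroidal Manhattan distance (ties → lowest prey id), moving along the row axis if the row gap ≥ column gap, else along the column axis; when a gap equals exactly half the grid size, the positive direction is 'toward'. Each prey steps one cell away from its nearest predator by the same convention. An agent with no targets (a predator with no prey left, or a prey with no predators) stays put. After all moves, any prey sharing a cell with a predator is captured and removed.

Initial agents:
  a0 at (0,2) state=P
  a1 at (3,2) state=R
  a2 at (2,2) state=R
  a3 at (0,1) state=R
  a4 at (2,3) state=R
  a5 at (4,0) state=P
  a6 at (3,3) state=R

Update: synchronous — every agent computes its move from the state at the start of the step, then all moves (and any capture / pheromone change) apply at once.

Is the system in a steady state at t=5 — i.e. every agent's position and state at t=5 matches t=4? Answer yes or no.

t=1: a0@(0,1):P a1@(2,2):R a2@(3,2):R a4@(3,3):R a5@(0,0):P a6@(2,3):R
t=2: a0@(1,1):P a1@(3,2):R a2@(2,2):R a4@(2,3):R a5@(4,0):P a6@(3,3):R
t=3: a0@(2,1):P a1@(4,2):R a2@(3,2):R a4@(2,2):R a5@(3,0):P a6@(2,3):R
t=4: a0@(2,2):P a1@(0,2):R a2@(4,2):R a4@(2,3):R a5@(3,1):P
t=5: a0@(2,3):P a1@(4,2):R a2@(0,2):R a4@(2,0):R a5@(4,1):P

no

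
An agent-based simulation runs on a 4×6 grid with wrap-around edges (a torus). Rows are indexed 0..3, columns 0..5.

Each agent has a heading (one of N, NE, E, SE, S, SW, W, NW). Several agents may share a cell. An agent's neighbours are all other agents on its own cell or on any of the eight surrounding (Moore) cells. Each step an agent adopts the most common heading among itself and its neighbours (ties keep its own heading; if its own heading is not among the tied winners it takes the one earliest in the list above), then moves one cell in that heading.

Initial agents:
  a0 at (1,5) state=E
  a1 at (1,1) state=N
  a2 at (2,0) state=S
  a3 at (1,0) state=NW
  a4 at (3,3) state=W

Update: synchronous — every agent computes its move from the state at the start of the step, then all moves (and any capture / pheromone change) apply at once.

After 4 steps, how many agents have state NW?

1

t=1: a0@(1,0):E a1@(0,1):N a2@(3,0):S a3@(0,5):NW a4@(3,2):W
t=2: a0@(1,1):E a1@(3,1):N a2@(0,0):S a3@(3,4):NW a4@(3,1):W
t=3: a0@(1,2):E a1@(2,1):N a2@(1,0):S a3@(2,3):NW a4@(3,0):W
t=4: a0@(1,3):E a1@(1,1):N a2@(2,0):S a3@(1,2):NW a4@(3,5):W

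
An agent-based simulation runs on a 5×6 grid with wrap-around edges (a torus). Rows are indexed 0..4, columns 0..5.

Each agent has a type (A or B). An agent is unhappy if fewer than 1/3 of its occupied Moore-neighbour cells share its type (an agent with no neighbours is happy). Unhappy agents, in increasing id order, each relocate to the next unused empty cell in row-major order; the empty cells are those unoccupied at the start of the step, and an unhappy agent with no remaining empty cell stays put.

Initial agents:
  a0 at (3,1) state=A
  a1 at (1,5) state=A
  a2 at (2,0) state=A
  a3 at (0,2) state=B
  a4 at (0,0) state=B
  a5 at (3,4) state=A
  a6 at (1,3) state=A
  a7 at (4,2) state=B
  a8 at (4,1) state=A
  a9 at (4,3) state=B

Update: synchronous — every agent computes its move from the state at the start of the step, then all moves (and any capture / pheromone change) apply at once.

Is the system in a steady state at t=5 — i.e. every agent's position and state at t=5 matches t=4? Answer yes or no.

yes

t=1: a0@(3,1):A a1@(1,5):A a2@(2,0):A a3@(0,2):B a4@(0,1):B a5@(0,3):A a6@(0,4):A a7@(4,2):B a8@(0,5):A a9@(4,3):B
t=2: a0@(3,1):A a1@(1,5):A a2@(2,0):A a3@(0,2):B a4@(0,1):B a5@(0,0):A a6@(0,4):A a7@(4,2):B a8@(0,5):A a9@(4,3):B
t=3: (unchanged — steady state)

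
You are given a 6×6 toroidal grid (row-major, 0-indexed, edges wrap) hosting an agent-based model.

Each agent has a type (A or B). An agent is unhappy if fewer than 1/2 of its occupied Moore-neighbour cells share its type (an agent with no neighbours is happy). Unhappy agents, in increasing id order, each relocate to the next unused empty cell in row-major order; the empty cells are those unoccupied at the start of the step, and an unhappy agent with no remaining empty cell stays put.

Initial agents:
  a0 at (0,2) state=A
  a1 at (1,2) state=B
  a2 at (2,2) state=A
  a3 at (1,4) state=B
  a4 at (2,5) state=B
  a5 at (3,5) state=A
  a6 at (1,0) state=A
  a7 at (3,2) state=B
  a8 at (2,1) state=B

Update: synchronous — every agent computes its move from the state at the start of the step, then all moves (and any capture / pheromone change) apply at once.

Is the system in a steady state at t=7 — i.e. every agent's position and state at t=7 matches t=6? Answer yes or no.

t=1: a0@(0,0):A a1@(0,1):B a2@(0,3):A a3@(1,4):B a4@(0,4):B a5@(0,5):A a6@(1,1):A a7@(3,2):B a8@(2,1):B
t=2: a0@(0,0):A a1@(0,2):B a2@(1,0):A a3@(1,2):B a4@(1,3):B a5@(1,5):A a6@(2,0):A a7@(3,2):B a8@(2,1):B
t=3: (unchanged — steady state)

yes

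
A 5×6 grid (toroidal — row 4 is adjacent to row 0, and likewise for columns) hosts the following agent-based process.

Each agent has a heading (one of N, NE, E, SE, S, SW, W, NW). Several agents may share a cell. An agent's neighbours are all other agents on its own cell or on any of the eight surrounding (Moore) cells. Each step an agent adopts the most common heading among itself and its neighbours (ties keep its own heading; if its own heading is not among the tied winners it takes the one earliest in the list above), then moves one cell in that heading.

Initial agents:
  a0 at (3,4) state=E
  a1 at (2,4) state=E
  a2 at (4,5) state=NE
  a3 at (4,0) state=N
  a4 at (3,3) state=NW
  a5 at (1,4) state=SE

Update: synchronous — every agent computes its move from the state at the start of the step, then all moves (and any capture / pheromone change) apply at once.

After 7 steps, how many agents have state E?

t=1: a0@(3,5):E a1@(2,5):E a2@(3,0):NE a3@(3,0):N a4@(3,4):E a5@(2,5):SE
t=2: a0@(3,0):E a1@(2,0):E a2@(3,1):E a3@(3,1):E a4@(3,5):E a5@(2,0):E
t=3: a0@(3,1):E a1@(2,1):E a2@(3,2):E a3@(3,2):E a4@(3,0):E a5@(2,1):E
t=4: a0@(3,2):E a1@(2,2):E a2@(3,3):E a3@(3,3):E a4@(3,1):E a5@(2,2):E
t=5: a0@(3,3):E a1@(2,3):E a2@(3,4):E a3@(3,4):E a4@(3,2):E a5@(2,3):E
t=6: a0@(3,4):E a1@(2,4):E a2@(3,5):E a3@(3,5):E a4@(3,3):E a5@(2,4):E
t=7: a0@(3,5):E a1@(2,5):E a2@(3,0):E a3@(3,0):E a4@(3,4):E a5@(2,5):E

6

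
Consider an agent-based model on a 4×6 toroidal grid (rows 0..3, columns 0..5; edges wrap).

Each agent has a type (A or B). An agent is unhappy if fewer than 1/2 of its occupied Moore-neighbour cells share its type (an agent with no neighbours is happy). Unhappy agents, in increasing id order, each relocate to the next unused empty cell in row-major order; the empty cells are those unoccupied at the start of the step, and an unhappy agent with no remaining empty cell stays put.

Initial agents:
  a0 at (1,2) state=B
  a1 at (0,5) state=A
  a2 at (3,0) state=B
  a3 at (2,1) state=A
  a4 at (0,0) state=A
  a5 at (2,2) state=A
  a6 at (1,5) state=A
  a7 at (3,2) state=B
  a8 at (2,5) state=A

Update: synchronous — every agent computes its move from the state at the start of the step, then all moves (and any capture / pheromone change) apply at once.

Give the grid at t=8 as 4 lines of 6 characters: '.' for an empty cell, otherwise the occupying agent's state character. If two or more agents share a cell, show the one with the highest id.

ABBAAA
.B...A
.....A
......

t=1: a0@(0,1):B a1@(0,5):A a2@(0,2):B a3@(0,3):A a4@(0,0):A a5@(0,4):A a6@(1,5):A a7@(1,0):B a8@(2,5):A
t=2: a0@(0,1):B a1@(0,5):A a2@(0,2):B a3@(0,3):A a4@(0,0):A a5@(0,4):A a6@(1,5):A a7@(1,1):B a8@(2,5):A
t=3: (unchanged — steady state)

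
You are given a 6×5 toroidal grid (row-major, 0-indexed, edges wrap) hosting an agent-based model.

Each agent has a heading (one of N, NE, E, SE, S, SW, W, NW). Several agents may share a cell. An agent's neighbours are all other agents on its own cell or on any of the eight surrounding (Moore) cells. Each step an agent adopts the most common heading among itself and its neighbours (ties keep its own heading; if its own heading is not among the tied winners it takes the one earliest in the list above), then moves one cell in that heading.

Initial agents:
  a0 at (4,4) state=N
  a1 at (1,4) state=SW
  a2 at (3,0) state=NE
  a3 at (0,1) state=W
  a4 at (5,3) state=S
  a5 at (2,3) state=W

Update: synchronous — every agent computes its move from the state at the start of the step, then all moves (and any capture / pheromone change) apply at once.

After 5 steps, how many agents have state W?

t=1: a0@(3,4):N a1@(2,3):SW a2@(2,1):NE a3@(0,0):W a4@(0,3):S a5@(2,2):W
t=2: a0@(2,4):N a1@(3,2):SW a2@(1,2):NE a3@(0,4):W a4@(1,3):S a5@(2,1):W
t=3: a0@(1,4):N a1@(4,1):SW a2@(0,3):NE a3@(0,3):W a4@(2,3):S a5@(2,0):W
t=4: a0@(1,3):W a1@(5,0):SW a2@(5,4):NE a3@(0,2):W a4@(3,3):S a5@(2,4):W
t=5: a0@(1,2):W a1@(0,4):SW a2@(4,0):NE a3@(0,1):W a4@(4,3):S a5@(2,3):W

3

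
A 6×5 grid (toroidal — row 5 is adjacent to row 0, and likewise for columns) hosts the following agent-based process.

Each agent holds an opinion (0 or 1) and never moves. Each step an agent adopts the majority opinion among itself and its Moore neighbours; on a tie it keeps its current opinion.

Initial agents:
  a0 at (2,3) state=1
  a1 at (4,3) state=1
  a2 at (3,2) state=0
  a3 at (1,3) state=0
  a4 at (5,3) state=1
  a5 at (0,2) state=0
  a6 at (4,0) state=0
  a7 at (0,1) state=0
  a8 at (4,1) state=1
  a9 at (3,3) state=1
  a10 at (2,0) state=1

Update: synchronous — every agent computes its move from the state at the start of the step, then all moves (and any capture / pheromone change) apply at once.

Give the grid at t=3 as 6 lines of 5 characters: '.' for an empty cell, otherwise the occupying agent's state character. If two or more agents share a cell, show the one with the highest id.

t=1: a0@(2,3):1 a1@(4,3):1 a2@(3,2):1 a3@(1,3):0 a4@(5,3):1 a5@(0,2):0 a6@(4,0):0 a7@(0,1):0 a8@(4,1):0 a9@(3,3):1 a10@(2,0):1
t=2: (unchanged — steady state)

.00..
...0.
1..1.
..11.
00.1.
...1.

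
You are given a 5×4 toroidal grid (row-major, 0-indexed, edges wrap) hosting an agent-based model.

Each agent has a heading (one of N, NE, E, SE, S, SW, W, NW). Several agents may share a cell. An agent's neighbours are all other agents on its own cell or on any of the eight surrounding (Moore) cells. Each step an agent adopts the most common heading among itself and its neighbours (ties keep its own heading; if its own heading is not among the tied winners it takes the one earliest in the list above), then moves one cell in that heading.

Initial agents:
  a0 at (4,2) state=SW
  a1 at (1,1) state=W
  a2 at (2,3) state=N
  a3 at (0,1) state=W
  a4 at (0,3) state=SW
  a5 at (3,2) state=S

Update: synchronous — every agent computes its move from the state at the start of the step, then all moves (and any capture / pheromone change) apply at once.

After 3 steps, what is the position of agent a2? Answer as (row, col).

t=1: a0@(0,1):SW a1@(1,0):W a2@(1,3):N a3@(0,0):W a4@(1,2):SW a5@(4,2):S
t=2: a0@(1,0):SW a1@(1,3):W a2@(1,2):W a3@(0,3):W a4@(2,1):SW a5@(0,2):S
t=3: a0@(2,3):SW a1@(1,2):W a2@(1,1):W a3@(0,2):W a4@(3,0):SW a5@(0,1):W

(1, 1)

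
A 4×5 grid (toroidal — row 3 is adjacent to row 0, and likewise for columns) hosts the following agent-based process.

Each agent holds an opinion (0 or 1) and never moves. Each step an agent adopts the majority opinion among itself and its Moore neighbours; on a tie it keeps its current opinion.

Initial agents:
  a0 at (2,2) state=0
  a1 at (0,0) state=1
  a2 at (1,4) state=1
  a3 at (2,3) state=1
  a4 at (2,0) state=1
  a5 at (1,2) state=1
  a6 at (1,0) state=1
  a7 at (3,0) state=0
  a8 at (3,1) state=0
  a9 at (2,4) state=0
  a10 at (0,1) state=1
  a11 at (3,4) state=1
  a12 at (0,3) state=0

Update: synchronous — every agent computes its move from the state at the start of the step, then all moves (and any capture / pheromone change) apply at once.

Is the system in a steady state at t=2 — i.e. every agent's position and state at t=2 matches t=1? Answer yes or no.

t=1: a0@(2,2):0 a1@(0,0):1 a2@(1,4):1 a3@(2,3):1 a4@(2,0):1 a5@(1,2):1 a6@(1,0):1 a7@(3,0):1 a8@(3,1):0 a9@(2,4):1 a10@(0,1):1 a11@(3,4):1 a12@(0,3):1
t=2: a0@(2,2):0 a1@(0,0):1 a2@(1,4):1 a3@(2,3):1 a4@(2,0):1 a5@(1,2):1 a6@(1,0):1 a7@(3,0):1 a8@(3,1):1 a9@(2,4):1 a10@(0,1):1 a11@(3,4):1 a12@(0,3):1

no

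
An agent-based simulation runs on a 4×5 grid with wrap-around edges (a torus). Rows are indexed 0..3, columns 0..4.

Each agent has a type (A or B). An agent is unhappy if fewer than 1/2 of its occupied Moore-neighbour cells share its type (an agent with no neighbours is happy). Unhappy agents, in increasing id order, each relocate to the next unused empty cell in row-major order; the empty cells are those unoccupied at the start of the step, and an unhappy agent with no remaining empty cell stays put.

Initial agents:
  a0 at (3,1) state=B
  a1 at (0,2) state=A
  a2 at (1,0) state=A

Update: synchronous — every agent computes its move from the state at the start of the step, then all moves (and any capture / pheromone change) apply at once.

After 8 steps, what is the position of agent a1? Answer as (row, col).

t=1: a0@(0,0):B a1@(0,1):A a2@(1,0):A
t=2: a0@(0,2):B a1@(0,1):A a2@(1,0):A
t=3: a0@(0,0):B a1@(0,1):A a2@(1,0):A
t=4: a0@(0,2):B a1@(0,1):A a2@(1,0):A
t=5: a0@(0,0):B a1@(0,1):A a2@(1,0):A
t=6: a0@(0,2):B a1@(0,1):A a2@(1,0):A
t=7: a0@(0,0):B a1@(0,1):A a2@(1,0):A
t=8: a0@(0,2):B a1@(0,1):A a2@(1,0):A

(0, 1)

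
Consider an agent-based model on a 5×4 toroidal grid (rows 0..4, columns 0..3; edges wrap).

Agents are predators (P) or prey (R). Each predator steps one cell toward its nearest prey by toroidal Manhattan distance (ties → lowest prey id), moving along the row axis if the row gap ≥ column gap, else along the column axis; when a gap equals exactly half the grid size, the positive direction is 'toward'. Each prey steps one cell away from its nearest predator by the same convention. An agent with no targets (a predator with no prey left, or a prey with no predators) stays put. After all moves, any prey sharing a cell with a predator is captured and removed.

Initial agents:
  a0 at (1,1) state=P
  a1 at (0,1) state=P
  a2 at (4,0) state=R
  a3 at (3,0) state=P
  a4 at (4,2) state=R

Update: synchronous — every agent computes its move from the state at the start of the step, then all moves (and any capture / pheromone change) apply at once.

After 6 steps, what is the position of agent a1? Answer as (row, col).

t=1: a0@(0,1):P a1@(4,1):P a2@(0,0):R a3@(4,0):P a4@(3,2):R
t=2: a0@(0,0):P a1@(0,1):P a2@(0,3):R a3@(0,0):P a4@(2,2):R
t=3: a0@(0,3):P a1@(0,2):P a3@(0,3):P a4@(3,2):R
t=4: a0@(4,3):P a1@(4,2):P a3@(4,3):P a4@(2,2):R
t=5: a0@(3,3):P a1@(3,2):P a3@(3,3):P a4@(1,2):R
t=6: a0@(2,3):P a1@(2,2):P a3@(2,3):P a4@(0,2):R

(2, 2)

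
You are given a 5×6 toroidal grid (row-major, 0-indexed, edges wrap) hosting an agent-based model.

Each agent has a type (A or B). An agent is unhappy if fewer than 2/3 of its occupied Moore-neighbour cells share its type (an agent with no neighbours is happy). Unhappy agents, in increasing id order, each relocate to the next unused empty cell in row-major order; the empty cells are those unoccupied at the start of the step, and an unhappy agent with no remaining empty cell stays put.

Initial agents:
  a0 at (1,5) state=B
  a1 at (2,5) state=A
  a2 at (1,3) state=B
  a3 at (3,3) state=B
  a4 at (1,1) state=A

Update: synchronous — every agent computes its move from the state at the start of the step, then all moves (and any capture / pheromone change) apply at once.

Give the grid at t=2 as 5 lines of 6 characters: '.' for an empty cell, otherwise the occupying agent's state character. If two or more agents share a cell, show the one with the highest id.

..BAA.
...B..
......
...B..
......

t=1: a0@(0,0):B a1@(0,1):A a2@(1,3):B a3@(3,3):B a4@(1,1):A
t=2: a0@(0,2):B a1@(0,3):A a2@(1,3):B a3@(3,3):B a4@(0,4):A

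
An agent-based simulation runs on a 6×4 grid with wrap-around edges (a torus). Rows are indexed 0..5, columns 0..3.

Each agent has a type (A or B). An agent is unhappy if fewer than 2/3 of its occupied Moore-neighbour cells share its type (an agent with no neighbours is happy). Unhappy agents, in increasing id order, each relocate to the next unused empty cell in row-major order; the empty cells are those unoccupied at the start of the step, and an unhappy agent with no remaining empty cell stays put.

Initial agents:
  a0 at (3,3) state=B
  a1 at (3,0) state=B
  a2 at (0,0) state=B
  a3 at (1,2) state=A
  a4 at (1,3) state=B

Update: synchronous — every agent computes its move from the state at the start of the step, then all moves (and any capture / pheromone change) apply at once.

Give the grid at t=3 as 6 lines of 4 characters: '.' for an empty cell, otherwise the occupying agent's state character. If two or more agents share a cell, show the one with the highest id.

t=1: a0@(3,3):B a1@(3,0):B a2@(0,0):B a3@(0,1):A a4@(0,2):B
t=2: a0@(3,3):B a1@(3,0):B a2@(0,3):B a3@(1,0):A a4@(1,1):B
t=3: a0@(3,3):B a1@(3,0):B a2@(0,0):B a3@(0,1):A a4@(0,2):B

BAB.
....
....
B..B
....
....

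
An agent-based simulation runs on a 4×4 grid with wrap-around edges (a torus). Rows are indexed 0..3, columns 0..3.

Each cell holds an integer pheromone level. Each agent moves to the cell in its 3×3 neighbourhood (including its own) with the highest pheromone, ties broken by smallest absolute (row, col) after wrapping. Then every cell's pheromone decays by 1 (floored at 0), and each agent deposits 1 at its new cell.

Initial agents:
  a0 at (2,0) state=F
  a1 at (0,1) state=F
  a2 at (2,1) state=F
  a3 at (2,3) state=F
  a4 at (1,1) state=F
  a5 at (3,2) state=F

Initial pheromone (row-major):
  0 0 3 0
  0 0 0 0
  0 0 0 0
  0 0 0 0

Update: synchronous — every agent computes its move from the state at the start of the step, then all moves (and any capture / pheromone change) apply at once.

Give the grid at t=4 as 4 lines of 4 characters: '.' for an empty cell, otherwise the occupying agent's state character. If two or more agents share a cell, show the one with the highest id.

t=1: a0@(1,0) a1@(0,2) a2@(1,0) a3@(1,0) a4@(0,2) a5@(0,2) | pheromone: 0 0 5 0 / 3 0 0 0 / 0 0 0 0 / 0 0 0 0
t=2: a0@(1,0) a1@(0,2) a2@(1,0) a3@(1,0) a4@(0,2) a5@(0,2) | pheromone: 0 0 7 0 / 5 0 0 0 / 0 0 0 0 / 0 0 0 0
t=3: a0@(1,0) a1@(0,2) a2@(1,0) a3@(1,0) a4@(0,2) a5@(0,2) | pheromone: 0 0 9 0 / 7 0 0 0 / 0 0 0 0 / 0 0 0 0
t=4: a0@(1,0) a1@(0,2) a2@(1,0) a3@(1,0) a4@(0,2) a5@(0,2) | pheromone: 0 0 11 0 / 9 0 0 0 / 0 0 0 0 / 0 0 0 0

..F.
F...
....
....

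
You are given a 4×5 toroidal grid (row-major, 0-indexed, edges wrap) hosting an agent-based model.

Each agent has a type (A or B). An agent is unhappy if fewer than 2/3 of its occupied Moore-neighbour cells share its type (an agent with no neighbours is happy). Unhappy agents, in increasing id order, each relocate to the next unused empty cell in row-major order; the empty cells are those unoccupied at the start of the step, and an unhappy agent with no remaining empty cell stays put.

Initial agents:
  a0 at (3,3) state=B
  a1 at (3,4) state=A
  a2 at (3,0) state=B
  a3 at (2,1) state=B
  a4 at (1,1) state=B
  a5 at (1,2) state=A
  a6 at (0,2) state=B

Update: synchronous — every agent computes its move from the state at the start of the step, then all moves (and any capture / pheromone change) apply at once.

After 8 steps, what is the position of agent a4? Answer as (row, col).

t=1: a0@(0,0):B a1@(0,1):A a2@(0,3):B a3@(2,1):B a4@(1,1):B a5@(0,4):A a6@(0,2):B
t=2: a0@(1,0):B a1@(1,2):A a2@(1,3):B a3@(2,1):B a4@(1,1):B a5@(1,4):A a6@(0,2):B
t=3: a0@(1,0):B a1@(0,0):A a2@(0,1):B a3@(2,1):B a4@(1,1):B a5@(0,3):A a6@(0,2):B
t=4: a0@(1,0):B a1@(0,4):A a2@(0,1):B a3@(2,1):B a4@(1,1):B a5@(1,2):A a6@(0,2):B
t=5: a0@(1,0):B a1@(0,0):A a2@(0,1):B a3@(2,1):B a4@(1,1):B a5@(0,3):A a6@(0,2):B
t=6: a0@(1,0):B a1@(0,4):A a2@(0,1):B a3@(2,1):B a4@(1,1):B a5@(1,2):A a6@(0,2):B
t=7: a0@(1,0):B a1@(0,0):A a2@(0,1):B a3@(2,1):B a4@(1,1):B a5@(0,3):A a6@(0,2):B
t=8: a0@(1,0):B a1@(0,4):A a2@(0,1):B a3@(2,1):B a4@(1,1):B a5@(1,2):A a6@(0,2):B

(1, 1)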